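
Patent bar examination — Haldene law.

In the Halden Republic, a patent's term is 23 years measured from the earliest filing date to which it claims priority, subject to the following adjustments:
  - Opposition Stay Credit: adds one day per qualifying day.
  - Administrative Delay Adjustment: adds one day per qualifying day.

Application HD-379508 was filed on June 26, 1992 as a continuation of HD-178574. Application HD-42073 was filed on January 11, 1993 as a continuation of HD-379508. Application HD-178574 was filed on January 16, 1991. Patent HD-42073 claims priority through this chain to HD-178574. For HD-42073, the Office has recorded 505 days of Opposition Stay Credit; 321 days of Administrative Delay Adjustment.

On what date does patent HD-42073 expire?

Earliest priority filing: 16 January 1991.
Base term: 16 January 1991 + 23 years → 16 January 2014.
Opposition Stay Credit: +505 days → 5 June 2015.
Administrative Delay Adjustment: +321 days → 21 April 2016.

April 21, 2016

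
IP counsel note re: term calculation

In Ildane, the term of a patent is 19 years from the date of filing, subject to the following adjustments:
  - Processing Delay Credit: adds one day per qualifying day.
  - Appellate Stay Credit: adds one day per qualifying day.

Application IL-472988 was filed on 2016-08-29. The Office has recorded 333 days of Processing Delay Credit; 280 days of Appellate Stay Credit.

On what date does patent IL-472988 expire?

May 3, 2037

Base term: filing date + 19 years → 29 August 2035.
Processing Delay Credit: +333 days → 27 July 2036.
Appellate Stay Credit: +280 days → 3 May 2037.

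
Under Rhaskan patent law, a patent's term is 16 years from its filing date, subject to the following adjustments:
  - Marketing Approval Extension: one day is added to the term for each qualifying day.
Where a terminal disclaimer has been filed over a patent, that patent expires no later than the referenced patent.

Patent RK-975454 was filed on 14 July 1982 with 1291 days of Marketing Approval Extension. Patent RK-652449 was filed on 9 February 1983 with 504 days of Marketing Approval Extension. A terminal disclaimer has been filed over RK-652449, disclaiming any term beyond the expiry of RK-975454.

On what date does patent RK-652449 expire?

2000-06-27

Natural term of RK-652449:
  Base: filing + 16 years → 9 February 1999.
  Marketing Approval Extension: +504 days → 27 June 2000.
Expiry of referenced patent RK-975454:
  Base: filing + 16 years → 14 July 1998.
  Marketing Approval Extension: +1291 days → 25 January 2002.
Terminal disclaimer: RK-652449 expires on the earlier of 27 June 2000 and 25 January 2002.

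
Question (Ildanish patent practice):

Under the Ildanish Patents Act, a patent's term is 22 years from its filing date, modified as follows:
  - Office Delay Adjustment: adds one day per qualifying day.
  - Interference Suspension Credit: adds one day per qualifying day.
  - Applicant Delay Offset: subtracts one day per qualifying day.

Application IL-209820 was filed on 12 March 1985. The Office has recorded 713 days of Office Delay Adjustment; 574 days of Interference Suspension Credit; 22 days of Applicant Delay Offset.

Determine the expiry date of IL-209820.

Base term: filing date + 22 years → 12 March 2007.
Office Delay Adjustment: +713 days → 22 February 2009.
Interference Suspension Credit: +574 days → 19 September 2010.
Applicant Delay Offset: −22 days → 28 August 2010.

2010-08-28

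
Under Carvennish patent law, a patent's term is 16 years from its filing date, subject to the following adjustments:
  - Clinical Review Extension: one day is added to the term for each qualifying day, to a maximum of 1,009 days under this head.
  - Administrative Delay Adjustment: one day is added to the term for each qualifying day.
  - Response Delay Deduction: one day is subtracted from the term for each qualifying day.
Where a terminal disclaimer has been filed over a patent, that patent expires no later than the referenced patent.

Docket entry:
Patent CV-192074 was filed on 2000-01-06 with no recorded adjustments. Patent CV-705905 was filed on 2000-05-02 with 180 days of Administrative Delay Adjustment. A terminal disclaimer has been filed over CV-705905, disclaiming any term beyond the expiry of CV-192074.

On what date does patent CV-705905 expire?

Natural term of CV-705905:
  Base: filing + 16 years → 2 May 2016.
  Administrative Delay Adjustment: +180 days → 29 October 2016.
Expiry of referenced patent CV-192074:
  Base: filing + 16 years → 6 January 2016.
Terminal disclaimer: CV-705905 expires on the earlier of 29 October 2016 and 6 January 2016.

2016-01-06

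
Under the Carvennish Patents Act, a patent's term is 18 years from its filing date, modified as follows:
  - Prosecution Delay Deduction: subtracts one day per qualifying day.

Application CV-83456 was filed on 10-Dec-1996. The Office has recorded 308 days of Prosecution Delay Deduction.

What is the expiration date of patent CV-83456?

February 5, 2014

Base term: filing date + 18 years → 10 December 2014.
Prosecution Delay Deduction: −308 days → 5 February 2014.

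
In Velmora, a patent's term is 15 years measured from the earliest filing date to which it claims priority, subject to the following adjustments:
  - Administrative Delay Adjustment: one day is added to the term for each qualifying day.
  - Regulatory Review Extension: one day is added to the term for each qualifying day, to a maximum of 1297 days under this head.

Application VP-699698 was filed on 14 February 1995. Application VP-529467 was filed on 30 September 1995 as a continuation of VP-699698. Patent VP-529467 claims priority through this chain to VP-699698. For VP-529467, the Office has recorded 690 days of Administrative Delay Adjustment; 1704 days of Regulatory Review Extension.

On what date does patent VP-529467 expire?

2015-07-25

Earliest priority filing: 14 February 1995.
Base term: 14 February 1995 + 15 years → 14 February 2010.
Administrative Delay Adjustment: +690 days → 5 January 2012.
Regulatory Review Extension: 1704 days claimed exceeds the 1297-day cap, so +1297 days → 25 July 2015.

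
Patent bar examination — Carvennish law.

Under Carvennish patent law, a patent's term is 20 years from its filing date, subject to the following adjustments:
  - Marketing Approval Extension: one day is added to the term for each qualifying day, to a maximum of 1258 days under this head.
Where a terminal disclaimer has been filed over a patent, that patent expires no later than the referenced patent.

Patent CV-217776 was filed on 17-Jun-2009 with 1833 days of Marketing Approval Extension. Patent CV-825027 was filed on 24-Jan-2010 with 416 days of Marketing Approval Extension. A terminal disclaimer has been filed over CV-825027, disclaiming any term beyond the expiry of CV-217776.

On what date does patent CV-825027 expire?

Natural term of CV-825027:
  Base: filing + 20 years → 24 January 2030.
  Marketing Approval Extension: 416 days (within the 1258-day cap) → +416 days → 16 March 2031.
Expiry of referenced patent CV-217776:
  Base: filing + 20 years → 17 June 2029.
  Marketing Approval Extension: 1833 days claimed exceeds the 1258-day cap, so +1258 days → 26 November 2032.
Terminal disclaimer: CV-825027 expires on the earlier of 16 March 2031 and 26 November 2032.

2031-03-16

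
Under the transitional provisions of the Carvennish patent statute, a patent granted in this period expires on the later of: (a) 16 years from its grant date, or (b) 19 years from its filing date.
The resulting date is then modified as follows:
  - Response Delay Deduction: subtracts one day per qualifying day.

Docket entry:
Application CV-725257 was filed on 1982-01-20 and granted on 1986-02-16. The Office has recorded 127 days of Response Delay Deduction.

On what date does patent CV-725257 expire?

2001-10-12

(a) grant + 16 years → 16 February 2002.
(b) filing + 19 years → 20 January 2001.
Later of the two: 16 February 2002.
Response Delay Deduction: −127 days → 12 October 2001.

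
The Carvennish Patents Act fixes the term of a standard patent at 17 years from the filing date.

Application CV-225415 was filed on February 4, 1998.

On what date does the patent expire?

2015-02-04

Filing date + 17 years → 4 February 2015.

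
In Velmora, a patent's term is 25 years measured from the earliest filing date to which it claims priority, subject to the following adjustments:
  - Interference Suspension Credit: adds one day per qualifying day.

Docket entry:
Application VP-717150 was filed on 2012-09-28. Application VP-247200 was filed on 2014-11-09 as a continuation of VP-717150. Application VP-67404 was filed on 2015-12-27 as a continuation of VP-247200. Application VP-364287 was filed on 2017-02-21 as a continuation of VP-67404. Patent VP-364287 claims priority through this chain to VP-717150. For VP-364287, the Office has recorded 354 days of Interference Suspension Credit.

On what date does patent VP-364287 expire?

Earliest priority filing: 28 September 2012.
Base term: 28 September 2012 + 25 years → 28 September 2037.
Interference Suspension Credit: +354 days → 17 September 2038.

September 17, 2038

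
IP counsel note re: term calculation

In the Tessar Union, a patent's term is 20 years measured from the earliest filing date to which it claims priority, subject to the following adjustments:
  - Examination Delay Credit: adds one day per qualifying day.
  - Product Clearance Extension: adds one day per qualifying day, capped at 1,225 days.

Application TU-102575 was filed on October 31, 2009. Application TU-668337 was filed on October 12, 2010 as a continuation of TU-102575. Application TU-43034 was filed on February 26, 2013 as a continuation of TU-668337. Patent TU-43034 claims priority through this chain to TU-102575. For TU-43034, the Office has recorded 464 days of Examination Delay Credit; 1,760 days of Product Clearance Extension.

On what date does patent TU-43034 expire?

Earliest priority filing: 31 October 2009.
Base term: 31 October 2009 + 20 years → 31 October 2029.
Examination Delay Credit: +464 days → 7 February 2031.
Product Clearance Extension: 1760 days claimed exceeds the 1225-day cap, so +1225 days → 16 June 2034.

June 16, 2034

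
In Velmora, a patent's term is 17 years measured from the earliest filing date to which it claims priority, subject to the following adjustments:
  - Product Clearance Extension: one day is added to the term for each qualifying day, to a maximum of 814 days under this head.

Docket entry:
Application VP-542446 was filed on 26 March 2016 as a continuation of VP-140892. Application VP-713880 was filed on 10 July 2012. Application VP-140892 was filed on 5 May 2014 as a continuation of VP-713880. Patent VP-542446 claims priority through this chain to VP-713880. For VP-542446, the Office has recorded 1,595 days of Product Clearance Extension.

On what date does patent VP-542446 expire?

Earliest priority filing: 10 July 2012.
Base term: 10 July 2012 + 17 years → 10 July 2029.
Product Clearance Extension: 1595 days claimed exceeds the 814-day cap, so +814 days → 2 October 2031.

2031-10-02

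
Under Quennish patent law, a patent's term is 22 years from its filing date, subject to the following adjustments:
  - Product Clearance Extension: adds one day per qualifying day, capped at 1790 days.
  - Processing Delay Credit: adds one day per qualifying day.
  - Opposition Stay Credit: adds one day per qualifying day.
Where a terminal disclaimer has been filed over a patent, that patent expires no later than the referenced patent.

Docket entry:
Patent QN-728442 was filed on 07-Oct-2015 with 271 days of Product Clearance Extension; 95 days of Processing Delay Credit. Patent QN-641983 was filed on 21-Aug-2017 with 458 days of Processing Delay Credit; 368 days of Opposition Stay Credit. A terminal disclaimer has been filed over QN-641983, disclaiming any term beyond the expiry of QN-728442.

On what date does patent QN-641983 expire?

Natural term of QN-641983:
  Base: filing + 22 years → 21 August 2039.
  Processing Delay Credit: +458 days → 21 November 2040.
  Opposition Stay Credit: +368 days → 24 November 2041.
Expiry of referenced patent QN-728442:
  Base: filing + 22 years → 7 October 2037.
  Product Clearance Extension: 271 days (within the 1790-day cap) → +271 days → 5 July 2038.
  Processing Delay Credit: +95 days → 8 October 2038.
Terminal disclaimer: QN-641983 expires on the earlier of 24 November 2041 and 8 October 2038.

October 8, 2038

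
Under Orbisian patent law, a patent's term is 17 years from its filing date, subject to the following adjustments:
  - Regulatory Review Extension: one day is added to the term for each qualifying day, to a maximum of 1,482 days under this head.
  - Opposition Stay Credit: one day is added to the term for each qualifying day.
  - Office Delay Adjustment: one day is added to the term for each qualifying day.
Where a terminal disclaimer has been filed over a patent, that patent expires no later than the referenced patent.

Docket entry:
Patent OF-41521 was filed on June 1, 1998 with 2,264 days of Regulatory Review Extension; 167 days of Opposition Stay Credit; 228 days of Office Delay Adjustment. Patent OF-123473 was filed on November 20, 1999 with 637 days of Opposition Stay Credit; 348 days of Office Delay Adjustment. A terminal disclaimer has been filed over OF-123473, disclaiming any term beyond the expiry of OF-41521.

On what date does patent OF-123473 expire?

Natural term of OF-123473:
  Base: filing + 17 years → 20 November 2016.
  Opposition Stay Credit: +637 days → 19 August 2018.
  Office Delay Adjustment: +348 days → 2 August 2019.
Expiry of referenced patent OF-41521:
  Base: filing + 17 years → 1 June 2015.
  Regulatory Review Extension: 2264 days claimed exceeds the 1482-day cap, so +1482 days → 22 June 2019.
  Opposition Stay Credit: +167 days → 6 December 2019.
  Office Delay Adjustment: +228 days → 21 July 2020.
Terminal disclaimer: OF-123473 expires on the earlier of 2 August 2019 and 21 July 2020.

2019-08-02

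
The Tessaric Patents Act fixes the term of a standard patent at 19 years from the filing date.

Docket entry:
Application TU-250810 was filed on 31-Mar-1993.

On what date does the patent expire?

2012-03-31

Filing date + 19 years → 31 March 2012.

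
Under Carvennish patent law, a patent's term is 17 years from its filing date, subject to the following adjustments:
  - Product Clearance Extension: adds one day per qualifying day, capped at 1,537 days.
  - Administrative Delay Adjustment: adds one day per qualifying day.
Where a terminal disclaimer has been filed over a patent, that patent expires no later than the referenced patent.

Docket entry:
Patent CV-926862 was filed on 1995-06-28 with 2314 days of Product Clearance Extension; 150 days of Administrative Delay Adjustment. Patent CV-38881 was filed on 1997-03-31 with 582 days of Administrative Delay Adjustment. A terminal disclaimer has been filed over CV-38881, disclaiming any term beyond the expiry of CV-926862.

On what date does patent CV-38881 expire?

2015-11-03

Natural term of CV-38881:
  Base: filing + 17 years → 31 March 2014.
  Administrative Delay Adjustment: +582 days → 3 November 2015.
Expiry of referenced patent CV-926862:
  Base: filing + 17 years → 28 June 2012.
  Product Clearance Extension: 2314 days claimed exceeds the 1537-day cap, so +1537 days → 12 September 2016.
  Administrative Delay Adjustment: +150 days → 9 February 2017.
Terminal disclaimer: CV-38881 expires on the earlier of 3 November 2015 and 9 February 2017.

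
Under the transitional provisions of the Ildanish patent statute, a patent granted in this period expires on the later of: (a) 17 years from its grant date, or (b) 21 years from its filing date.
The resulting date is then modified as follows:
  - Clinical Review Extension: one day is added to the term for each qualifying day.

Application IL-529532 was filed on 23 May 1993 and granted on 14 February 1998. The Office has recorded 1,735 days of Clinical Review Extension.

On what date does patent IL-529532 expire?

(a) grant + 17 years → 14 February 2015.
(b) filing + 21 years → 23 May 2014.
Later of the two: 14 February 2015.
Clinical Review Extension: +1735 days → 15 November 2019.

2019-11-15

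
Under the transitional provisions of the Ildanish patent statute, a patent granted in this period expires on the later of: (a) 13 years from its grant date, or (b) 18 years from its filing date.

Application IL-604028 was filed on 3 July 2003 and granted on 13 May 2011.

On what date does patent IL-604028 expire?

May 13, 2024

(a) grant + 13 years → 13 May 2024.
(b) filing + 18 years → 3 July 2021.
Later of the two: 13 May 2024.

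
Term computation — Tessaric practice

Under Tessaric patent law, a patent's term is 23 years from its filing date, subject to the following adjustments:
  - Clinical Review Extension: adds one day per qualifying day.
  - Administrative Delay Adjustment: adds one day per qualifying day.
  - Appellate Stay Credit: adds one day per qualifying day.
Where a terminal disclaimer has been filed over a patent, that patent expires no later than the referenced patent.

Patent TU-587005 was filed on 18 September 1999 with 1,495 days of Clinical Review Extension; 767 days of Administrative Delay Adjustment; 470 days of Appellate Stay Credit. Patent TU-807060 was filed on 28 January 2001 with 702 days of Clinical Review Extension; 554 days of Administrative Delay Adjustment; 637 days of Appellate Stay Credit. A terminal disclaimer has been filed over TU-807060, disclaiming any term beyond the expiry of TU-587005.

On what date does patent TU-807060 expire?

Natural term of TU-807060:
  Base: filing + 23 years → 28 January 2024.
  Clinical Review Extension: +702 days → 30 December 2025.
  Administrative Delay Adjustment: +554 days → 7 July 2027.
  Appellate Stay Credit: +637 days → 4 April 2029.
Expiry of referenced patent TU-587005:
  Base: filing + 23 years → 18 September 2022.
  Clinical Review Extension: +1495 days → 22 October 2026.
  Administrative Delay Adjustment: +767 days → 27 November 2028.
  Appellate Stay Credit: +470 days → 12 March 2030.
Terminal disclaimer: TU-807060 expires on the earlier of 4 April 2029 and 12 March 2030.

2029-04-04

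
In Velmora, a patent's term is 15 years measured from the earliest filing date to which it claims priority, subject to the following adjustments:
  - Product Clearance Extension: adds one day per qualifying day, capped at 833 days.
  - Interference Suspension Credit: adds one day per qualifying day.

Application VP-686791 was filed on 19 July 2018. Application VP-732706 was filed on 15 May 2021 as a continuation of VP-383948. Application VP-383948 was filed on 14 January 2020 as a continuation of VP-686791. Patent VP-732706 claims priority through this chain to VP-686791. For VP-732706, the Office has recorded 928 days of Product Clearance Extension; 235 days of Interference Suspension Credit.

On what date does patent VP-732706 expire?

June 21, 2036

Earliest priority filing: 19 July 2018.
Base term: 19 July 2018 + 15 years → 19 July 2033.
Product Clearance Extension: 928 days claimed exceeds the 833-day cap, so +833 days → 30 October 2035.
Interference Suspension Credit: +235 days → 21 June 2036.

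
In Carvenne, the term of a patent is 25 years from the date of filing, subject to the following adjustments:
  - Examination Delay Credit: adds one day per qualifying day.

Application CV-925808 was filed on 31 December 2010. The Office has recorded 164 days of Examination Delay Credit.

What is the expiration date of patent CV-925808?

Base term: filing date + 25 years → 31 December 2035.
Examination Delay Credit: +164 days → 12 June 2036.

June 12, 2036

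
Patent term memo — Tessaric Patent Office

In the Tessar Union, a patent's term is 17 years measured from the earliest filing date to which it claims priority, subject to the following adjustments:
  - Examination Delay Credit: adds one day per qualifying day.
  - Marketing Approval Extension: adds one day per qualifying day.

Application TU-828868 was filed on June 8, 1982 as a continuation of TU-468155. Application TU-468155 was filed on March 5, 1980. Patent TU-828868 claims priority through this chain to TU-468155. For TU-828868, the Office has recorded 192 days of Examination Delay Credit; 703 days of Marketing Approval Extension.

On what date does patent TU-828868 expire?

Earliest priority filing: 5 March 1980.
Base term: 5 March 1980 + 17 years → 5 March 1997.
Examination Delay Credit: +192 days → 13 September 1997.
Marketing Approval Extension: +703 days → 17 August 1999.

August 17, 1999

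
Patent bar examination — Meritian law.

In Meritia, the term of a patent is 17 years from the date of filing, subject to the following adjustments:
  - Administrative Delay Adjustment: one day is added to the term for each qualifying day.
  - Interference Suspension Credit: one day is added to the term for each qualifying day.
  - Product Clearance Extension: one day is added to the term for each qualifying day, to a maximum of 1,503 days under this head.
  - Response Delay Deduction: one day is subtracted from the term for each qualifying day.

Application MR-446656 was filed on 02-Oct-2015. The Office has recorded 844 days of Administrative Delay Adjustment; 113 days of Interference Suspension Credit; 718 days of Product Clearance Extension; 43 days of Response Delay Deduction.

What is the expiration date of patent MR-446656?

Base term: filing date + 17 years → 2 October 2032.
Administrative Delay Adjustment: +844 days → 24 January 2035.
Interference Suspension Credit: +113 days → 17 May 2035.
Product Clearance Extension: 718 days (within the 1503-day cap) → +718 days → 4 May 2037.
Response Delay Deduction: −43 days → 22 March 2037.

March 22, 2037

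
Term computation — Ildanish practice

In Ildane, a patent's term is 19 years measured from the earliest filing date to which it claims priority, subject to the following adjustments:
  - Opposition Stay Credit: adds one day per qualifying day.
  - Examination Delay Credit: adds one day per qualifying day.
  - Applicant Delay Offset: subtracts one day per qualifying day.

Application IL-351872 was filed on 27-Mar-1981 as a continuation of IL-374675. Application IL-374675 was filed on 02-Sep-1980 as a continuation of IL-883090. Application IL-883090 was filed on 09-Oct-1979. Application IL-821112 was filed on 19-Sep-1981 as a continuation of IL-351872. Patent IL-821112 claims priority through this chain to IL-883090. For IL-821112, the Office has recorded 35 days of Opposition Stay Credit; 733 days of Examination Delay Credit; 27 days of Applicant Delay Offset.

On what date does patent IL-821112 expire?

Earliest priority filing: 9 October 1979.
Base term: 9 October 1979 + 19 years → 9 October 1998.
Opposition Stay Credit: +35 days → 13 November 1998.
Examination Delay Credit: +733 days → 15 November 2000.
Applicant Delay Offset: −27 days → 19 October 2000.

October 19, 2000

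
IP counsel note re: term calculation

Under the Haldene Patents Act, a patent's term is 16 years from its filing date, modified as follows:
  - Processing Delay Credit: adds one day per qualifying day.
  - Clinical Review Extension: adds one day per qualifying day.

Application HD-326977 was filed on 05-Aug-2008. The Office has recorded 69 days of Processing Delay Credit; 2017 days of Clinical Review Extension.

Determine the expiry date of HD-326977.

April 22, 2030

Base term: filing date + 16 years → 5 August 2024.
Processing Delay Credit: +69 days → 13 October 2024.
Clinical Review Extension: +2017 days → 22 April 2030.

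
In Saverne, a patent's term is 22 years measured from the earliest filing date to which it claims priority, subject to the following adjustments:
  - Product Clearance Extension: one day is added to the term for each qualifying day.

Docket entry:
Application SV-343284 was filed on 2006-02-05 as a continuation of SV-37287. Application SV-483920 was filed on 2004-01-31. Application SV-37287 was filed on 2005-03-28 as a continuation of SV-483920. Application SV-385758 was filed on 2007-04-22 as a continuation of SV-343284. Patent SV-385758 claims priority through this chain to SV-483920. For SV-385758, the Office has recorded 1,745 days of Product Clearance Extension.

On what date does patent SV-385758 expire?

November 11, 2030

Earliest priority filing: 31 January 2004.
Base term: 31 January 2004 + 22 years → 31 January 2026.
Product Clearance Extension: +1745 days → 11 November 2030.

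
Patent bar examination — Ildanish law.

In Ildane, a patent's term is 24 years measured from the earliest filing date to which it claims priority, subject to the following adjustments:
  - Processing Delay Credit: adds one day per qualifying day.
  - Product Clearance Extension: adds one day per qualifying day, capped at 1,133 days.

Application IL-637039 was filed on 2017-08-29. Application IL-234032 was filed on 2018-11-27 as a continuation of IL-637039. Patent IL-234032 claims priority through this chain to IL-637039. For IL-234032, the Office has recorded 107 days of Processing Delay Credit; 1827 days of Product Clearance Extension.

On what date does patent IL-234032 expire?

Earliest priority filing: 29 August 2017.
Base term: 29 August 2017 + 24 years → 29 August 2041.
Processing Delay Credit: +107 days → 14 December 2041.
Product Clearance Extension: 1827 days claimed exceeds the 1133-day cap, so +1133 days → 20 January 2045.

2045-01-20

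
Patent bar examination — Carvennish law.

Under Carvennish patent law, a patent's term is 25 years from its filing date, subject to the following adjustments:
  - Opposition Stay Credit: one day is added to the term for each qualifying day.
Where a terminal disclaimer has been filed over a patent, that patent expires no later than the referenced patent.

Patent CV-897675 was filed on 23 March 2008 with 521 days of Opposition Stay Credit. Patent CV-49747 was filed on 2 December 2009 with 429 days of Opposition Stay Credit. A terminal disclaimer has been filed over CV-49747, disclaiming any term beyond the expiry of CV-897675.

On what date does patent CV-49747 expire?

Natural term of CV-49747:
  Base: filing + 25 years → 2 December 2034.
  Opposition Stay Credit: +429 days → 4 February 2036.
Expiry of referenced patent CV-897675:
  Base: filing + 25 years → 23 March 2033.
  Opposition Stay Credit: +521 days → 26 August 2034.
Terminal disclaimer: CV-49747 expires on the earlier of 4 February 2036 and 26 August 2034.

2034-08-26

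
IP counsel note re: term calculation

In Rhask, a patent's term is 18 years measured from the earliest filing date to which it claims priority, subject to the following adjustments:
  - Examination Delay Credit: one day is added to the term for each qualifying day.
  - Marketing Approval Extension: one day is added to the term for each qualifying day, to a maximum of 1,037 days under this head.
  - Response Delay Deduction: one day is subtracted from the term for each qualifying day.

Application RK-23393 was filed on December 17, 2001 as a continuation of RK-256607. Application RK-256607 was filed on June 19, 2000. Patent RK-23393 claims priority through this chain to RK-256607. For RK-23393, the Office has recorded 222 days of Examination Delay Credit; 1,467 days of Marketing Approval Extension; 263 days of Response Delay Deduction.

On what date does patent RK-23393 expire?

Earliest priority filing: 19 June 2000.
Base term: 19 June 2000 + 18 years → 19 June 2018.
Examination Delay Credit: +222 days → 27 January 2019.
Marketing Approval Extension: 1467 days claimed exceeds the 1037-day cap, so +1037 days → 29 November 2021.
Response Delay Deduction: −263 days → 11 March 2021.

March 11, 2021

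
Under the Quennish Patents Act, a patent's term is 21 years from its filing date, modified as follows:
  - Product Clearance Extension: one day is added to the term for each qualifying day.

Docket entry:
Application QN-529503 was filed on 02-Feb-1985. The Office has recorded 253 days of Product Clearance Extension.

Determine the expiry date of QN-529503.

October 13, 2006

Base term: filing date + 21 years → 2 February 2006.
Product Clearance Extension: +253 days → 13 October 2006.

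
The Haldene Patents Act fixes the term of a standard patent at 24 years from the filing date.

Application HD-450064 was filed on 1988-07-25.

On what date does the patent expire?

Filing date + 24 years → 25 July 2012.

July 25, 2012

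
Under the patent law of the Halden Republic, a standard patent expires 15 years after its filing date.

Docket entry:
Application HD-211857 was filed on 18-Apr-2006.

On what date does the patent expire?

Filing date + 15 years → 18 April 2021.

April 18, 2021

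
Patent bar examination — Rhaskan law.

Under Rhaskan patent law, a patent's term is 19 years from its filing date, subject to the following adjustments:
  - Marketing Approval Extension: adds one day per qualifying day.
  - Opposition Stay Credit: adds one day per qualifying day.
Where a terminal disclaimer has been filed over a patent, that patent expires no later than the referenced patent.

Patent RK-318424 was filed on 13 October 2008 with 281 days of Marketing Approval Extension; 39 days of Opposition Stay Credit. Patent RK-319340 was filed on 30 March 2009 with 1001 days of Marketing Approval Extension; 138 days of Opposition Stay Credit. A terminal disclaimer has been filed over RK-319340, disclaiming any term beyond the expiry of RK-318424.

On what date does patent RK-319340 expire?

Natural term of RK-319340:
  Base: filing + 19 years → 30 March 2028.
  Marketing Approval Extension: +1001 days → 26 December 2030.
  Opposition Stay Credit: +138 days → 13 May 2031.
Expiry of referenced patent RK-318424:
  Base: filing + 19 years → 13 October 2027.
  Marketing Approval Extension: +281 days → 20 July 2028.
  Opposition Stay Credit: +39 days → 28 August 2028.
Terminal disclaimer: RK-319340 expires on the earlier of 13 May 2031 and 28 August 2028.

August 28, 2028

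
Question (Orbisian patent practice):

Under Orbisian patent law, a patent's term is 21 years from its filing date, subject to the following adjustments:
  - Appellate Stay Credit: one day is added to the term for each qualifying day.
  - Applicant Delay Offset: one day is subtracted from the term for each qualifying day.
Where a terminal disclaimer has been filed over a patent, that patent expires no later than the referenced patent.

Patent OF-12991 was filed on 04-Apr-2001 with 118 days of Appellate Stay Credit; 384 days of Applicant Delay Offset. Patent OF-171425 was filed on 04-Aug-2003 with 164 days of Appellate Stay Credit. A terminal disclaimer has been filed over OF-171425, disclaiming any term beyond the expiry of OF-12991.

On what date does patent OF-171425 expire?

Natural term of OF-171425:
  Base: filing + 21 years → 4 August 2024.
  Appellate Stay Credit: +164 days → 15 January 2025.
Expiry of referenced patent OF-12991:
  Base: filing + 21 years → 4 April 2022.
  Appellate Stay Credit: +118 days → 31 July 2022.
  Applicant Delay Offset: −384 days → 12 July 2021.
Terminal disclaimer: OF-171425 expires on the earlier of 15 January 2025 and 12 July 2021.

2021-07-12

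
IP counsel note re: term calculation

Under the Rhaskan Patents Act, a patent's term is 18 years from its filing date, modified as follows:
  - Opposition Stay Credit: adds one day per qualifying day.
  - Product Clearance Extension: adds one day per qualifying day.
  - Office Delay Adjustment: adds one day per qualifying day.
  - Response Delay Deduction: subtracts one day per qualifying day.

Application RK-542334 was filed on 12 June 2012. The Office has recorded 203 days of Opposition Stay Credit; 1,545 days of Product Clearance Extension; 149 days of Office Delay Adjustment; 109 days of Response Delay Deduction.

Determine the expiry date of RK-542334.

May 5, 2035

Base term: filing date + 18 years → 12 June 2030.
Opposition Stay Credit: +203 days → 1 January 2031.
Product Clearance Extension: +1545 days → 26 March 2035.
Office Delay Adjustment: +149 days → 22 August 2035.
Response Delay Deduction: −109 days → 5 May 2035.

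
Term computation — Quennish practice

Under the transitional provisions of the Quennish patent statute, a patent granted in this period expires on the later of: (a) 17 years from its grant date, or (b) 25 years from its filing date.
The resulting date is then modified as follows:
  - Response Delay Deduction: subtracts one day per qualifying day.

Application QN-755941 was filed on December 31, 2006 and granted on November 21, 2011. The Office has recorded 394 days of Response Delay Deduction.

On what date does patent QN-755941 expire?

(a) grant + 17 years → 21 November 2028.
(b) filing + 25 years → 31 December 2031.
Later of the two: 31 December 2031.
Response Delay Deduction: −394 days → 2 December 2030.

2030-12-02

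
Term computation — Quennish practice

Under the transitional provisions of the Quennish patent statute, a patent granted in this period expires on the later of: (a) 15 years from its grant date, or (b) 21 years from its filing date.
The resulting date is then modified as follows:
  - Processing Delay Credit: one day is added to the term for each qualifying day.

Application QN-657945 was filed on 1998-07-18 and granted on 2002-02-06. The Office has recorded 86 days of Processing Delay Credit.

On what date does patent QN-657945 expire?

2019-10-12

(a) grant + 15 years → 6 February 2017.
(b) filing + 21 years → 18 July 2019.
Later of the two: 18 July 2019.
Processing Delay Credit: +86 days → 12 October 2019.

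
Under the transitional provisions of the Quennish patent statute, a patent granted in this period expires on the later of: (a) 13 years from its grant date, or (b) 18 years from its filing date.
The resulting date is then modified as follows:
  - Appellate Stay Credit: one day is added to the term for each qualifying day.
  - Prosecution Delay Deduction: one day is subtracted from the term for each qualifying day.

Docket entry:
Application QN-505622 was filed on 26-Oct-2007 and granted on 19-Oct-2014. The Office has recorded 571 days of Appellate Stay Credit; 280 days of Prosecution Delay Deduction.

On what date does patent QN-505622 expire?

(a) grant + 13 years → 19 October 2027.
(b) filing + 18 years → 26 October 2025.
Later of the two: 19 October 2027.
Appellate Stay Credit: +571 days → 12 May 2029.
Prosecution Delay Deduction: −280 days → 5 August 2028.

2028-08-05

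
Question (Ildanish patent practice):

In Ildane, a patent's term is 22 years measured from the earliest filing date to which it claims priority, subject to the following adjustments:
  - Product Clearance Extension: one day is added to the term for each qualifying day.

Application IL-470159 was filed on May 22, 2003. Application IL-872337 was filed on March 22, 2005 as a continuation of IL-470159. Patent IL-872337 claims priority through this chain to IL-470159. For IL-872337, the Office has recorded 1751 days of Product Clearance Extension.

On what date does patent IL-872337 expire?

March 8, 2030

Earliest priority filing: 22 May 2003.
Base term: 22 May 2003 + 22 years → 22 May 2025.
Product Clearance Extension: +1751 days → 8 March 2030.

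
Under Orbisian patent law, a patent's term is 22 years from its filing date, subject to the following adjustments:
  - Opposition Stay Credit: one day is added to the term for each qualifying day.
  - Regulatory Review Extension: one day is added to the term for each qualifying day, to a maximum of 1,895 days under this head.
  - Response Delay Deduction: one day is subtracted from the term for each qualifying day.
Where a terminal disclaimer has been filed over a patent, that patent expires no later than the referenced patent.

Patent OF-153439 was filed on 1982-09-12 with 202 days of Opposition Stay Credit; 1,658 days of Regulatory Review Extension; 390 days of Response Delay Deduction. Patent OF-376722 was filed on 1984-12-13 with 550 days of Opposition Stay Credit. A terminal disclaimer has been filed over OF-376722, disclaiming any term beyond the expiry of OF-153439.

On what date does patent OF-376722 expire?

Natural term of OF-376722:
  Base: filing + 22 years → 13 December 2006.
  Opposition Stay Credit: +550 days → 15 June 2008.
Expiry of referenced patent OF-153439:
  Base: filing + 22 years → 12 September 2004.
  Opposition Stay Credit: +202 days → 2 April 2005.
  Regulatory Review Extension: 1658 days (within the 1895-day cap) → +1658 days → 16 October 2009.
  Response Delay Deduction: −390 days → 21 September 2008.
Terminal disclaimer: OF-376722 expires on the earlier of 15 June 2008 and 21 September 2008.

2008-06-15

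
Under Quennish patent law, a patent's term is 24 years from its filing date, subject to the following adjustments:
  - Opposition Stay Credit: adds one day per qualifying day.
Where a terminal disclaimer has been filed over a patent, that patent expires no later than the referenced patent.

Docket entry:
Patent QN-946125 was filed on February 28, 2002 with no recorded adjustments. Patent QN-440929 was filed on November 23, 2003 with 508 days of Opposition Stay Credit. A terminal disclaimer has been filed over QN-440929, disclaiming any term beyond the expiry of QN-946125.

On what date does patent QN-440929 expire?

2026-02-28

Natural term of QN-440929:
  Base: filing + 24 years → 23 November 2027.
  Opposition Stay Credit: +508 days → 14 April 2029.
Expiry of referenced patent QN-946125:
  Base: filing + 24 years → 28 February 2026.
Terminal disclaimer: QN-440929 expires on the earlier of 14 April 2029 and 28 February 2026.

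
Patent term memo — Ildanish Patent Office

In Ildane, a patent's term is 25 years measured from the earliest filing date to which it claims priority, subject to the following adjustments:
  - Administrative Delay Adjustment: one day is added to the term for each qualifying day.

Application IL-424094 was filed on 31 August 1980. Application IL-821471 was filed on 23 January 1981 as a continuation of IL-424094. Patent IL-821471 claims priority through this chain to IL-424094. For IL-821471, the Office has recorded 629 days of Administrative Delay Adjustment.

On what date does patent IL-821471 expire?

Earliest priority filing: 31 August 1980.
Base term: 31 August 1980 + 25 years → 31 August 2005.
Administrative Delay Adjustment: +629 days → 22 May 2007.

May 22, 2007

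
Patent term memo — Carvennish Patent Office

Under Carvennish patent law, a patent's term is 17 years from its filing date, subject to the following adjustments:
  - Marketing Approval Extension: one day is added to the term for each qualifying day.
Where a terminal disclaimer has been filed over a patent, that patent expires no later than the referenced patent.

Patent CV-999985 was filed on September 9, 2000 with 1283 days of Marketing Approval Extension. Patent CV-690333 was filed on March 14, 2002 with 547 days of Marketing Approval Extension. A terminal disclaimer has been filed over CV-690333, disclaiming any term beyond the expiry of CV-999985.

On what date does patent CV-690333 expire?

September 11, 2020

Natural term of CV-690333:
  Base: filing + 17 years → 14 March 2019.
  Marketing Approval Extension: +547 days → 11 September 2020.
Expiry of referenced patent CV-999985:
  Base: filing + 17 years → 9 September 2017.
  Marketing Approval Extension: +1283 days → 15 March 2021.
Terminal disclaimer: CV-690333 expires on the earlier of 11 September 2020 and 15 March 2021.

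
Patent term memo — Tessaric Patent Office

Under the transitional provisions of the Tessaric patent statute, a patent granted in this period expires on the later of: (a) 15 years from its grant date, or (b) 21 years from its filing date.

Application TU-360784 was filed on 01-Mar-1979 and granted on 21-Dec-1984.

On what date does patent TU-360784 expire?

March 1, 2000

(a) grant + 15 years → 21 December 1999.
(b) filing + 21 years → 1 March 2000.
Later of the two: 1 March 2000.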